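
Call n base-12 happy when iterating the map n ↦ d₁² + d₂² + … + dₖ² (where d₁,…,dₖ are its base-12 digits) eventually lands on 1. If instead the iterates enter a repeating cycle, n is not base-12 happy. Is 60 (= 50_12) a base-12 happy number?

60 = (5,0)_12 → 5² + 0² = 25 + 0 = 25
25 = (2,1)_12 → 2² + 1² = 4 + 1 = 5
5 = (5)_12 → 5² = 25  — 25 already seen; the sequence cycles without reaching 1.

not base-12 happy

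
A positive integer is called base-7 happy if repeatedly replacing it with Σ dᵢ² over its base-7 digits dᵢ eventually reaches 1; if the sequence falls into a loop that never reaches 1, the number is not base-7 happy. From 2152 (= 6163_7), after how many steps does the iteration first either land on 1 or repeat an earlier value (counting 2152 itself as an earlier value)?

2152 = (6,1,6,3)_7 → 6² + 1² + 6² + 3² = 82
82 = (1,4,5)_7 → 1² + 4² + 5² = 42
42 = (6,0)_7 → 6² + 0² = 36
36 = (5,1)_7 → 5² + 1² = 26
26 = (3,5)_7 → 3² + 5² = 34
34 = (4,6)_7 → 4² + 6² = 52
52 = (1,0,3)_7 → 1² + 0² + 3² = 10
10 = (1,3)_7 → 1² + 3² = 10  — 10 repeats.
That took 8 steps.

8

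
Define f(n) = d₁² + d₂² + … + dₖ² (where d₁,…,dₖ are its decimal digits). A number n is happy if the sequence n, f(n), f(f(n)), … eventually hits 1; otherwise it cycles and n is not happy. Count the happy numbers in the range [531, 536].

1

531: 531 → 35 → 34 → 25 → 29 → 85 → 89 → 145 → 42 → 20 → 4 → 16 → 37 → 58 → 89  — not happy
532: 532 → 38 → 73 → 58 → 89 → 145 → 42 → 20 → 4 → 16 → 37 → 58  — not happy
533: 533 → 43 → 25 → 29 → 85 → 89 → 145 → 42 → 20 → 4 → 16 → 37 → 58 → 89  — not happy
534: 534 → 50 → 25 → 29 → 85 → 89 → 145 → 42 → 20 → 4 → 16 → 37 → 58 → 89  — not happy
535: 535 → 59 → 106 → 37 → 58 → 89 → 145 → 42 → 20 → 4 → 16 → 37  — not happy
536: 536 → 70 → 49 → 97 → 130 → 10 → 1  — happy
happy: 536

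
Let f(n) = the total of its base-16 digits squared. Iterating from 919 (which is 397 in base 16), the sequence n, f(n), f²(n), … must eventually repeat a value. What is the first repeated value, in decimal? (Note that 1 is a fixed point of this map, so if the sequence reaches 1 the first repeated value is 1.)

919 = (3,9,7)_16 → 3² + 9² + 7² = 139
139 = (8,11)_16 → 8² + 11² = 185
185 = (11,9)_16 → 11² + 9² = 202
202 = (12,10)_16 → 12² + 10² = 244
244 = (15,4)_16 → 15² + 4² = 241
241 = (15,1)_16 → 15² + 1² = 226
226 = (14,2)_16 → 14² + 2² = 200
200 = (12,8)_16 → 12² + 8² = 208
208 = (13,0)_16 → 13² + 0² = 169
169 = (10,9)_16 → 10² + 9² = 181
181 = (11,5)_16 → 11² + 5² = 146
146 = (9,2)_16 → 9² + 2² = 85
85 = (5,5)_16 → 5² + 5² = 50
50 = (3,2)_16 → 3² + 2² = 13
13 = (13)_16 → 13² = 169  — 169 already appeared earlier.

169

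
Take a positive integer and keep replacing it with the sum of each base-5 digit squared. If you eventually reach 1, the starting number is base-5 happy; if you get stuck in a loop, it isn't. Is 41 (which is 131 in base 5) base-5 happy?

41 = (1,3,1)_5 → 1² + 3² + 1² = 11
11 = (2,1)_5 → 2² + 1² = 5
5 = (1,0)_5 → 1² + 0² = 1  — reached 1.

base-5 happy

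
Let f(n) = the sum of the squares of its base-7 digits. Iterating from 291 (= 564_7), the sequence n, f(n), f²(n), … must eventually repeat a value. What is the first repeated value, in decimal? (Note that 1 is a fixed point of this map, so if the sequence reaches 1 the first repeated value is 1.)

291 = (5,6,4)_7 → 5² + 6² + 4² = 25 + 36 + 16 = 77
77 = (1,4,0)_7 → 1² + 4² + 0² = 1 + 16 + 0 = 17
17 = (2,3)_7 → 2² + 3² = 4 + 9 = 13
13 = (1,6)_7 → 1² + 6² = 1 + 36 = 37
37 = (5,2)_7 → 5² + 2² = 25 + 4 = 29
29 = (4,1)_7 → 4² + 1² = 16 + 1 = 17  — 17 already appeared earlier.

17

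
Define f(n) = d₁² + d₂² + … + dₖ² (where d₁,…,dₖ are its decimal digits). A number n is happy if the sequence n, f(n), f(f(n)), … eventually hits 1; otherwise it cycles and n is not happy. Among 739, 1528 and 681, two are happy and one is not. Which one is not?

681

739: 739 → 139 → 91 → 82 → 68 → 100 → 1  — reaches 1 (happy)
1528: 1528 → 94 → 97 → 130 → 10 → 1  — reaches 1 (happy)
681: 681 → 101 → 2 → 4 → 16 → 37 → 58 → 89 → 145 → 42 → 20 → 4  — repeats 4 (not happy)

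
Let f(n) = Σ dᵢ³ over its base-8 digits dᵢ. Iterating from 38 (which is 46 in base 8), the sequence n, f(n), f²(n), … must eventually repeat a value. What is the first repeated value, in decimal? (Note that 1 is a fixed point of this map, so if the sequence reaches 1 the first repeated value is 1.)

38 = (4,6)_8 → 4³ + 6³ = 280
280 = (4,3,0)_8 → 4³ + 3³ + 0³ = 91
91 = (1,3,3)_8 → 1³ + 3³ + 3³ = 55
55 = (6,7)_8 → 6³ + 7³ = 559
559 = (1,0,5,7)_8 → 1³ + 0³ + 5³ + 7³ = 469
469 = (7,2,5)_8 → 7³ + 2³ + 5³ = 476
476 = (7,3,4)_8 → 7³ + 3³ + 4³ = 434
434 = (6,6,2)_8 → 6³ + 6³ + 2³ = 440
440 = (6,7,0)_8 → 6³ + 7³ + 0³ = 559  — 559 already appeared earlier.

559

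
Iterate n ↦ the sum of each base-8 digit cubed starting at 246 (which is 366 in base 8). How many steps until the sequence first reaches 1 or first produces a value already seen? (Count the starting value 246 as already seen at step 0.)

9

246 = (3,6,6)_8 → 3³ + 6³ + 6³ = 459
459 = (7,1,3)_8 → 7³ + 1³ + 3³ = 371
371 = (5,6,3)_8 → 5³ + 6³ + 3³ = 368
368 = (5,6,0)_8 → 5³ + 6³ + 0³ = 341
341 = (5,2,5)_8 → 5³ + 2³ + 5³ = 258
258 = (4,0,2)_8 → 4³ + 0³ + 2³ = 72
72 = (1,1,0)_8 → 1³ + 1³ + 0³ = 2
2 = (2)_8 → 2³ = 8
8 = (1,0)_8 → 1³ + 0³ = 1  — reached 1.
That took 9 steps.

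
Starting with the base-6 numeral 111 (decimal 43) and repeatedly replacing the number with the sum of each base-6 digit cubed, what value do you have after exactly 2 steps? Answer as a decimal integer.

27

43 = (1,1,1)_6 → 1³ + 1³ + 1³ = 1 + 1 + 1 = 3
3 = (3)_6 → 3³ = 27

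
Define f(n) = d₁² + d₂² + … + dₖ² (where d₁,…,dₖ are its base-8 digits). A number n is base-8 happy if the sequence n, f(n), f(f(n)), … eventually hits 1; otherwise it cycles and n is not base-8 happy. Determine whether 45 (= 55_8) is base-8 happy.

not base-8 happy

45 = (5,5)_8 → 5² + 5² = 25 + 25 = 50
50 = (6,2)_8 → 6² + 2² = 36 + 4 = 40
40 = (5,0)_8 → 5² + 0² = 25 + 0 = 25
25 = (3,1)_8 → 3² + 1² = 9 + 1 = 10
10 = (1,2)_8 → 1² + 2² = 1 + 4 = 5
5 = (5)_8 → 5² = 25  — 25 already seen; the sequence cycles without reaching 1.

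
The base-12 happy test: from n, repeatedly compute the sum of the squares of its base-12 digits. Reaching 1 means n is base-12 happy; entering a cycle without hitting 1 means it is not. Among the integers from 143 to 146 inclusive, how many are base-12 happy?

143: 143 → 242 → 69 → 106 → 164 → 66 → 61 → 26 → 8 → 64 → 41 → 34 → 104 → 128 → 164  — not base-12 happy
144: 144 → 1  — base-12 happy
145: 145 → 2 → 4 → 16 → 17 → 26 → 8 → 64 → 41 → 34 → 104 → 128 → 164 → 66 → 61 → 26  — not base-12 happy
146: 146 → 5 → 25 → 5  — not base-12 happy
base-12 happy: 144

1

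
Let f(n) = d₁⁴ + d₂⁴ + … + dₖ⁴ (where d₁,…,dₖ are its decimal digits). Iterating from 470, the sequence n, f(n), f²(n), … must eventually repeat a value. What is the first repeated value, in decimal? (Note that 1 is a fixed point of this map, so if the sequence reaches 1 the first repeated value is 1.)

4338

470 → 4⁴ + 7⁴ + 0⁴ = 2657
2657 → 2⁴ + 6⁴ + 5⁴ + 7⁴ = 4338
4338 → 4⁴ + 3⁴ + 3⁴ + 8⁴ = 4514
4514 → 4⁴ + 5⁴ + 1⁴ + 4⁴ = 1138
1138 → 1⁴ + 1⁴ + 3⁴ + 8⁴ = 4179
4179 → 4⁴ + 1⁴ + 7⁴ + 9⁴ = 9219
9219 → 9⁴ + 2⁴ + 1⁴ + 9⁴ = 13139
13139 → 1⁴ + 3⁴ + 1⁴ + 3⁴ + 9⁴ = 6725
6725 → 6⁴ + 7⁴ + 2⁴ + 5⁴ = 4338  — 4338 already appeared earlier.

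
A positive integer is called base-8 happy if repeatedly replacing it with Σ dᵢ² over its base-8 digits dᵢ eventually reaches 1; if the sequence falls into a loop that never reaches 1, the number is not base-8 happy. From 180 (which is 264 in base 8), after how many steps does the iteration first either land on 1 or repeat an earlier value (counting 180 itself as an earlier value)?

180 = (2,6,4)_8 → 2² + 6² + 4² = 4 + 36 + 16 = 56
56 = (7,0)_8 → 7² + 0² = 49 + 0 = 49
49 = (6,1)_8 → 6² + 1² = 36 + 1 = 37
37 = (4,5)_8 → 4² + 5² = 16 + 25 = 41
41 = (5,1)_8 → 5² + 1² = 25 + 1 = 26
26 = (3,2)_8 → 3² + 2² = 9 + 4 = 13
13 = (1,5)_8 → 1² + 5² = 1 + 25 = 26  — 26 repeats.
That took 7 steps.

7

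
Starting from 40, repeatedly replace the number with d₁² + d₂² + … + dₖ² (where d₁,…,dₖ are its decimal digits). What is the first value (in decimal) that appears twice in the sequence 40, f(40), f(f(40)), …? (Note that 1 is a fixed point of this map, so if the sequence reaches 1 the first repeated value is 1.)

40 → 16
16 → 37
37 → 58
58 → 89
89 → 145
145 → 42
42 → 20
20 → 4
4 → 16  — 16 already appeared earlier.

16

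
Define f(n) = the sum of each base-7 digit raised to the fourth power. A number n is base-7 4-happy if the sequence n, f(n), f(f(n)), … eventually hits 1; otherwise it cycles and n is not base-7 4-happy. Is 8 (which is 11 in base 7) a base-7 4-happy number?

8 = (1,1)_7 → 2
2 = (2)_7 → 16
16 = (2,2)_7 → 32
32 = (4,4)_7 → 512
512 = (1,3,3,1)_7 → 164
164 = (3,2,3)_7 → 178
178 = (3,4,3)_7 → 418
418 = (1,1,3,5)_7 → 708
708 = (2,0,3,1)_7 → 98
98 = (2,0,0)_7 → 16  — 16 already seen; the sequence cycles without reaching 1.

not base-7 4-happy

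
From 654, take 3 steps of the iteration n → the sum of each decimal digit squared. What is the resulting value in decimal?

145

654 → 6² + 5² + 4² = 36 + 25 + 16 = 77
77 → 7² + 7² = 49 + 49 = 98
98 → 9² + 8² = 81 + 64 = 145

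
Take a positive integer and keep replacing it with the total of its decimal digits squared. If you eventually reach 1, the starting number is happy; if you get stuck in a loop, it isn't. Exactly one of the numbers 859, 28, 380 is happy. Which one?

28

859: 859 → 170 → 50 → 25 → 29 → 85 → 89 → 145 → 42 → 20 → 4 → 16 → 37 → 58 → 89  — repeats 89 (not happy)
28: 28 → 68 → 100 → 1  — reaches 1 (happy)
380: 380 → 73 → 58 → 89 → 145 → 42 → 20 → 4 → 16 → 37 → 58  — repeats 58 (not happy)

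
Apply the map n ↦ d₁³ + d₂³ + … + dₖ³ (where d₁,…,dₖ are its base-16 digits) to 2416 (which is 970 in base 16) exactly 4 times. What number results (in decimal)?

2416 = (9,7,0)_16 → 9³ + 7³ + 0³ = 1072
1072 = (4,3,0)_16 → 4³ + 3³ + 0³ = 91
91 = (5,11)_16 → 5³ + 11³ = 1456
1456 = (5,11,0)_16 → 5³ + 11³ + 0³ = 1456

1456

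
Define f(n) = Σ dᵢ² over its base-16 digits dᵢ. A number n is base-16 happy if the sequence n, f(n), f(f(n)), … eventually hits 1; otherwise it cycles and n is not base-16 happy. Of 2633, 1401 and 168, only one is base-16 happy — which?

2633: 2633 → 197 → 169 → 181 → 146 → 85 → 50 → 13 → 169  — repeats 169 (not base-16 happy)
1401: 1401 → 155 → 202 → 244 → 241 → 226 → 200 → 208 → 169 → 181 → 146 → 85 → 50 → 13 → 169  — repeats 169 (not base-16 happy)
168: 168 → 164 → 116 → 65 → 17 → 2 → 4 → 16 → 1  — reaches 1 (base-16 happy)

168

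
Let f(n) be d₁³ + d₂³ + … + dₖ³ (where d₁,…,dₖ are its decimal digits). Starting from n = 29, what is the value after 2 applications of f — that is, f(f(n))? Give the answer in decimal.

713

29 → 737
737 → 713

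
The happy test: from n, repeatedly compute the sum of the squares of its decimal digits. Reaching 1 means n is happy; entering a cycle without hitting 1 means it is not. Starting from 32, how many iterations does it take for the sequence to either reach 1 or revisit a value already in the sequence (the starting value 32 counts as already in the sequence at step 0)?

3

32 → 3² + 2² = 13
13 → 1² + 3² = 10
10 → 1² + 0² = 1  — reached 1.
That took 3 steps.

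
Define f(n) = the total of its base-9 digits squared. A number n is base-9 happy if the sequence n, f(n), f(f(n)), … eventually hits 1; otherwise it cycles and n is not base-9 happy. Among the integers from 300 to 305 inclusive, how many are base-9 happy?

300: 300 → 54 → 36 → 16 → 50 → 50  — not base-9 happy
301: 301 → 61 → 85 → 17 → 65 → 53 → 89 → 65  — not base-9 happy
302: 302 → 70 → 98 → 66 → 58 → 52 → 74 → 68 → 74  — not base-9 happy
303: 303 → 81 → 1  — base-9 happy
304: 304 → 94 → 18 → 4 → 16 → 50 → 50  — not base-9 happy
305: 305 → 109 → 11 → 5 → 25 → 53 → 89 → 65 → 53  — not base-9 happy
base-9 happy: 303

1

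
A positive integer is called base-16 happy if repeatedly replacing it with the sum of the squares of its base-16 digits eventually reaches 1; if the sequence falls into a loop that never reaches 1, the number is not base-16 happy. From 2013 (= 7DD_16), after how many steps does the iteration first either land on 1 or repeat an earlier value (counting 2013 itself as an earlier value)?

9

2013 = (7,13,13)_16 → 7² + 13² + 13² = 49 + 169 + 169 = 387
387 = (1,8,3)_16 → 1² + 8² + 3² = 1 + 64 + 9 = 74
74 = (4,10)_16 → 4² + 10² = 16 + 100 = 116
116 = (7,4)_16 → 7² + 4² = 49 + 16 = 65
65 = (4,1)_16 → 4² + 1² = 16 + 1 = 17
17 = (1,1)_16 → 1² + 1² = 1 + 1 = 2
2 = (2)_16 → 2² = 4
4 = (4)_16 → 4² = 16
16 = (1,0)_16 → 1² + 0² = 1 + 0 = 1  — reached 1.
That took 9 steps.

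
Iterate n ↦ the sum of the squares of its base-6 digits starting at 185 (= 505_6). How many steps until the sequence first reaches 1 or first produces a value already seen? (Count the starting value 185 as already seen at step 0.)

185 = (5,0,5)_6 → 5² + 0² + 5² = 25 + 0 + 25 = 50
50 = (1,2,2)_6 → 1² + 2² + 2² = 1 + 4 + 4 = 9
9 = (1,3)_6 → 1² + 3² = 1 + 9 = 10
10 = (1,4)_6 → 1² + 4² = 1 + 16 = 17
17 = (2,5)_6 → 2² + 5² = 4 + 25 = 29
29 = (4,5)_6 → 4² + 5² = 16 + 25 = 41
41 = (1,0,5)_6 → 1² + 0² + 5² = 1 + 0 + 25 = 26
26 = (4,2)_6 → 4² + 2² = 16 + 4 = 20
20 = (3,2)_6 → 3² + 2² = 9 + 4 = 13
13 = (2,1)_6 → 2² + 1² = 4 + 1 = 5
5 = (5)_6 → 5² = 25
25 = (4,1)_6 → 4² + 1² = 16 + 1 = 17  — 17 repeats.
That took 12 steps.

12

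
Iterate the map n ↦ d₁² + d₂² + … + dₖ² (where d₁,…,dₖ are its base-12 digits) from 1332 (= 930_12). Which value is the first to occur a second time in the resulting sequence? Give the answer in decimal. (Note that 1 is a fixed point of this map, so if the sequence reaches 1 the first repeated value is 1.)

50

1332 = (9,3,0)_12 → 9² + 3² + 0² = 90
90 = (7,6)_12 → 7² + 6² = 85
85 = (7,1)_12 → 7² + 1² = 50
50 = (4,2)_12 → 4² + 2² = 20
20 = (1,8)_12 → 1² + 8² = 65
65 = (5,5)_12 → 5² + 5² = 50  — 50 already appeared earlier.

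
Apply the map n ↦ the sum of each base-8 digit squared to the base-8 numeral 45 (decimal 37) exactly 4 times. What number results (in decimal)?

26

37 = (4,5)_8 → 41
41 = (5,1)_8 → 26
26 = (3,2)_8 → 13
13 = (1,5)_8 → 26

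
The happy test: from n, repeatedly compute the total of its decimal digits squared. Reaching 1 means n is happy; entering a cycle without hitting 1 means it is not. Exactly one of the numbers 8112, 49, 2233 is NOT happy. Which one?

2233

8112: 8112 → 70 → 49 → 97 → 130 → 10 → 1  — reaches 1 (happy)
49: 49 → 97 → 130 → 10 → 1  — reaches 1 (happy)
2233: 2233 → 26 → 40 → 16 → 37 → 58 → 89 → 145 → 42 → 20 → 4 → 16  — repeats 16 (not happy)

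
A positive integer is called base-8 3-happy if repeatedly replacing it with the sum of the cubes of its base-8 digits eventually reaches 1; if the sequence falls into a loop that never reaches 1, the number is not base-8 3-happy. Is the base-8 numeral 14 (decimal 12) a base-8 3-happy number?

12 = (1,4)_8 → 1³ + 4³ = 1 + 64 = 65
65 = (1,0,1)_8 → 1³ + 0³ + 1³ = 1 + 0 + 1 = 2
2 = (2)_8 → 2³ = 8
8 = (1,0)_8 → 1³ + 0³ = 1 + 0 = 1  — reached 1.

base-8 3-happy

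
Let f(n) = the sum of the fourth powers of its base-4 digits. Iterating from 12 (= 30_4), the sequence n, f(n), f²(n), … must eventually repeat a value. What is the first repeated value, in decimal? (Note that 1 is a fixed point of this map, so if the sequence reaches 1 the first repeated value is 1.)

81

12 = (3,0)_4 → 81
81 = (1,1,0,1)_4 → 3
3 = (3)_4 → 81  — 81 already appeared earlier.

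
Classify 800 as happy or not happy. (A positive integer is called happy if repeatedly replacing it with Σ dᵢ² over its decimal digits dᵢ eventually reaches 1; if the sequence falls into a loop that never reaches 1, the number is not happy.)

800 → 64
64 → 52
52 → 29
29 → 85
85 → 89
89 → 145
145 → 42
42 → 20
20 → 4
4 → 16
16 → 37
37 → 58
58 → 89  — 89 already seen; the sequence cycles without reaching 1.

not happy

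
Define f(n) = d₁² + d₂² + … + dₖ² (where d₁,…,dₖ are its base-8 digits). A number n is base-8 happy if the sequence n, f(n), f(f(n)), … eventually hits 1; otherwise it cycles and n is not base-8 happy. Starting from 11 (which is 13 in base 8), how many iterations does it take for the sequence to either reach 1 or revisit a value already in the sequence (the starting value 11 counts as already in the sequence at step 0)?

11 = (1,3)_8 → 1² + 3² = 10
10 = (1,2)_8 → 1² + 2² = 5
5 = (5)_8 → 5² = 25
25 = (3,1)_8 → 3² + 1² = 10  — 10 repeats.
That took 4 steps.

4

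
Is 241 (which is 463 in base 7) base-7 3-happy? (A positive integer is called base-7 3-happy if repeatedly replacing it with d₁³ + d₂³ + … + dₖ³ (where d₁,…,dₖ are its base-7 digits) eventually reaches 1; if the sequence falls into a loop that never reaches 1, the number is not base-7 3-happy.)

241 = (4,6,3)_7 → 307
307 = (6,1,6)_7 → 433
433 = (1,1,5,6)_7 → 343
343 = (1,0,0,0)_7 → 1  — reached 1.

base-7 3-happy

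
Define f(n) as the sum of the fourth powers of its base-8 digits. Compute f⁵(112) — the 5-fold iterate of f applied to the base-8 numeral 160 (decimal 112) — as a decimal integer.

16

112 = (1,6,0)_8 → 1⁴ + 6⁴ + 0⁴ = 1 + 1296 + 0 = 1297
1297 = (2,4,2,1)_8 → 2⁴ + 4⁴ + 2⁴ + 1⁴ = 16 + 256 + 16 + 1 = 289
289 = (4,4,1)_8 → 4⁴ + 4⁴ + 1⁴ = 256 + 256 + 1 = 513
513 = (1,0,0,1)_8 → 1⁴ + 0⁴ + 0⁴ + 1⁴ = 1 + 0 + 0 + 1 = 2
2 = (2)_8 → 2⁴ = 16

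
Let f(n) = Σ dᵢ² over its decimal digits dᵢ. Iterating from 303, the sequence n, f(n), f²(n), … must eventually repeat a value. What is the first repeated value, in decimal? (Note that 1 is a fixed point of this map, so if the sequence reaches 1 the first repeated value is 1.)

303 → 18
18 → 65
65 → 61
61 → 37
37 → 58
58 → 89
89 → 145
145 → 42
42 → 20
20 → 4
4 → 16
16 → 37  — 37 already appeared earlier.

37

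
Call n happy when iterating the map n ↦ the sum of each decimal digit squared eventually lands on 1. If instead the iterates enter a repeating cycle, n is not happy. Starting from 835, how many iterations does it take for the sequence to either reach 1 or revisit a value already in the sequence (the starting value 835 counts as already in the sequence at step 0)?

835 → 98
98 → 145
145 → 42
42 → 20
20 → 4
4 → 16
16 → 37
37 → 58
58 → 89
89 → 145  — 145 repeats.
That took 10 steps.

10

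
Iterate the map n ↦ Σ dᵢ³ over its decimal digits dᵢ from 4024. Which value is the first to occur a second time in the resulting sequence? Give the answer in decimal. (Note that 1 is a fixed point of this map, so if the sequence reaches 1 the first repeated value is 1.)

4024 → 4³ + 0³ + 2³ + 4³ = 64 + 0 + 8 + 64 = 136
136 → 1³ + 3³ + 6³ = 1 + 27 + 216 = 244
244 → 2³ + 4³ + 4³ = 8 + 64 + 64 = 136  — 136 already appeared earlier.

136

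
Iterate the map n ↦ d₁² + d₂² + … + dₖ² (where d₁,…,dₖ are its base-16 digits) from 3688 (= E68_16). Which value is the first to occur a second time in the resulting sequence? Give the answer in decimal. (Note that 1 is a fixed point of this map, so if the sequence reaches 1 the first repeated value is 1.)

85

3688 = (14,6,8)_16 → 14² + 6² + 8² = 196 + 36 + 64 = 296
296 = (1,2,8)_16 → 1² + 2² + 8² = 1 + 4 + 64 = 69
69 = (4,5)_16 → 4² + 5² = 16 + 25 = 41
41 = (2,9)_16 → 2² + 9² = 4 + 81 = 85
85 = (5,5)_16 → 5² + 5² = 25 + 25 = 50
50 = (3,2)_16 → 3² + 2² = 9 + 4 = 13
13 = (13)_16 → 13² = 169
169 = (10,9)_16 → 10² + 9² = 100 + 81 = 181
181 = (11,5)_16 → 11² + 5² = 121 + 25 = 146
146 = (9,2)_16 → 9² + 2² = 81 + 4 = 85  — 85 already appeared earlier.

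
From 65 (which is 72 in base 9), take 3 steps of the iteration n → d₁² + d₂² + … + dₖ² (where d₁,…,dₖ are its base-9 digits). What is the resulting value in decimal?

65

65 = (7,2)_9 → 53
53 = (5,8)_9 → 89
89 = (1,0,8)_9 → 65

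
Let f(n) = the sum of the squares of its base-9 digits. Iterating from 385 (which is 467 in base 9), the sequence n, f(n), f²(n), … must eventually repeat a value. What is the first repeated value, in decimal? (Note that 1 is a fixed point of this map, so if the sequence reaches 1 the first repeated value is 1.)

385 = (4,6,7)_9 → 101
101 = (1,2,2)_9 → 9
9 = (1,0)_9 → 1  — reached the fixed point 1.
1 → 1, so 1 is the first repeated value.

1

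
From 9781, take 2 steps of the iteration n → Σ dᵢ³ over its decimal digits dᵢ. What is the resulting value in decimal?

763

9781 → 9³ + 7³ + 8³ + 1³ = 729 + 343 + 512 + 1 = 1585
1585 → 1³ + 5³ + 8³ + 5³ = 1 + 125 + 512 + 125 = 763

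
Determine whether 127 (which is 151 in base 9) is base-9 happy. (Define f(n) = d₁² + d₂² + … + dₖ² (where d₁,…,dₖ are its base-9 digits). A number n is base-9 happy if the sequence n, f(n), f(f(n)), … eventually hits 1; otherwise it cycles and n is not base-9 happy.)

base-9 happy

127 = (1,5,1)_9 → 1² + 5² + 1² = 27
27 = (3,0)_9 → 3² + 0² = 9
9 = (1,0)_9 → 1² + 0² = 1  — reached 1.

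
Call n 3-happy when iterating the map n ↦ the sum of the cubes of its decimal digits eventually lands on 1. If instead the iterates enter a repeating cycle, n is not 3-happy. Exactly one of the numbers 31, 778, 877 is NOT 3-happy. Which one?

31

31: 31 → 28 → 520 → 133 → 55 → 250 → 133  — repeats 133 (not 3-happy)
778: 778 → 1198 → 1243 → 100 → 1  — reaches 1 (3-happy)
877: 877 → 1198 → 1243 → 100 → 1  — reaches 1 (3-happy)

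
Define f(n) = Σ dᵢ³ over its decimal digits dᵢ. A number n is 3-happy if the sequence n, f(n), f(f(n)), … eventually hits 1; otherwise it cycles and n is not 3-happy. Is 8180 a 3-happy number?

8180 → 1025
1025 → 134
134 → 92
92 → 737
737 → 713
713 → 371
371 → 371  — 371 already seen; the sequence cycles without reaching 1.

not 3-happy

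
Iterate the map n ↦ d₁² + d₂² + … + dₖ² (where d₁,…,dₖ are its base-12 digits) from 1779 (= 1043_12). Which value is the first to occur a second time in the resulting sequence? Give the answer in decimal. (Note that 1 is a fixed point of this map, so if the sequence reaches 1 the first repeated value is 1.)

26

1779 = (1,0,4,3)_12 → 1² + 0² + 4² + 3² = 1 + 0 + 16 + 9 = 26
26 = (2,2)_12 → 2² + 2² = 4 + 4 = 8
8 = (8)_12 → 8² = 64
64 = (5,4)_12 → 5² + 4² = 25 + 16 = 41
41 = (3,5)_12 → 3² + 5² = 9 + 25 = 34
34 = (2,10)_12 → 2² + 10² = 4 + 100 = 104
104 = (8,8)_12 → 8² + 8² = 64 + 64 = 128
128 = (10,8)_12 → 10² + 8² = 100 + 64 = 164
164 = (1,1,8)_12 → 1² + 1² + 8² = 1 + 1 + 64 = 66
66 = (5,6)_12 → 5² + 6² = 25 + 36 = 61
61 = (5,1)_12 → 5² + 1² = 25 + 1 = 26  — 26 already appeared earlier.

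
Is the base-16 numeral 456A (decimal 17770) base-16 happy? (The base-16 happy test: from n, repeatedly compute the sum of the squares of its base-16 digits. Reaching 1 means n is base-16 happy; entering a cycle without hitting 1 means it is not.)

17770 = (4,5,6,10)_16 → 4² + 5² + 6² + 10² = 177
177 = (11,1)_16 → 11² + 1² = 122
122 = (7,10)_16 → 7² + 10² = 149
149 = (9,5)_16 → 9² + 5² = 106
106 = (6,10)_16 → 6² + 10² = 136
136 = (8,8)_16 → 8² + 8² = 128
128 = (8,0)_16 → 8² + 0² = 64
64 = (4,0)_16 → 4² + 0² = 16
16 = (1,0)_16 → 1² + 0² = 1  — reached 1.

base-16 happy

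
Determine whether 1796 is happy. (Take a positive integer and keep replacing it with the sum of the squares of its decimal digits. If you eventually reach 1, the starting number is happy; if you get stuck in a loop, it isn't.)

1796 → 1² + 7² + 9² + 6² = 167
167 → 1² + 6² + 7² = 86
86 → 8² + 6² = 100
100 → 1² + 0² + 0² = 1  — reached 1.

happy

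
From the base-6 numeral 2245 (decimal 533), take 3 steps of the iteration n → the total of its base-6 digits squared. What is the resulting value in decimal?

1

533 = (2,2,4,5)_6 → 49
49 = (1,2,1)_6 → 6
6 = (1,0)_6 → 1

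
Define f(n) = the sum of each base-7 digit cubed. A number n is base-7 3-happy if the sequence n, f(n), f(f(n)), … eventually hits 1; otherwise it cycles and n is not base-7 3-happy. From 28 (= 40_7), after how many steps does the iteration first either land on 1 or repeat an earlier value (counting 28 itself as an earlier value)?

28 = (4,0)_7 → 4³ + 0³ = 64
64 = (1,2,1)_7 → 1³ + 2³ + 1³ = 10
10 = (1,3)_7 → 1³ + 3³ = 28  — 28 repeats.
That took 3 steps.

3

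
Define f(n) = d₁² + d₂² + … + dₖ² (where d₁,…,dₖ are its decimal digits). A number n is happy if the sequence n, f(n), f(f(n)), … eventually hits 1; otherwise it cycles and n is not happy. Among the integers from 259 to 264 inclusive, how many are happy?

2

259: 259 → 110 → 2 → 4 → 16 → 37 → 58 → 89 → 145 → 42 → 20 → 4  — not happy
260: 260 → 40 → 16 → 37 → 58 → 89 → 145 → 42 → 20 → 4 → 16  — not happy
261: 261 → 41 → 17 → 50 → 25 → 29 → 85 → 89 → 145 → 42 → 20 → 4 → 16 → 37 → 58 → 89  — not happy
262: 262 → 44 → 32 → 13 → 10 → 1  — happy
263: 263 → 49 → 97 → 130 → 10 → 1  — happy
264: 264 → 56 → 61 → 37 → 58 → 89 → 145 → 42 → 20 → 4 → 16 → 37  — not happy
happy: 262, 263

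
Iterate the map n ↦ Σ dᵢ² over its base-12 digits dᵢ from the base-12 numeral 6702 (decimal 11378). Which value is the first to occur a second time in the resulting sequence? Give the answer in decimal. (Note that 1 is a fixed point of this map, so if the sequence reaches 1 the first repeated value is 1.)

25

11378 = (6,7,0,2)_12 → 6² + 7² + 0² + 2² = 36 + 49 + 0 + 4 = 89
89 = (7,5)_12 → 7² + 5² = 49 + 25 = 74
74 = (6,2)_12 → 6² + 2² = 36 + 4 = 40
40 = (3,4)_12 → 3² + 4² = 9 + 16 = 25
25 = (2,1)_12 → 2² + 1² = 4 + 1 = 5
5 = (5)_12 → 5² = 25  — 25 already appeared earlier.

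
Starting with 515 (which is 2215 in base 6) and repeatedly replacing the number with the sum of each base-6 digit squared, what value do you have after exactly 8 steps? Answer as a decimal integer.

17

515 = (2,2,1,5)_6 → 2² + 2² + 1² + 5² = 4 + 4 + 1 + 25 = 34
34 = (5,4)_6 → 5² + 4² = 25 + 16 = 41
41 = (1,0,5)_6 → 1² + 0² + 5² = 1 + 0 + 25 = 26
26 = (4,2)_6 → 4² + 2² = 16 + 4 = 20
20 = (3,2)_6 → 3² + 2² = 9 + 4 = 13
13 = (2,1)_6 → 2² + 1² = 4 + 1 = 5
5 = (5)_6 → 5² = 25
25 = (4,1)_6 → 4² + 1² = 16 + 1 = 17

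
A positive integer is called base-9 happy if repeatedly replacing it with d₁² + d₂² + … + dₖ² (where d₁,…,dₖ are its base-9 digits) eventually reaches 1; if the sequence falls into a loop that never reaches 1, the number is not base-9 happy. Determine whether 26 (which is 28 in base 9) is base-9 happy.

26 = (2,8)_9 → 2² + 8² = 4 + 64 = 68
68 = (7,5)_9 → 7² + 5² = 49 + 25 = 74
74 = (8,2)_9 → 8² + 2² = 64 + 4 = 68  — 68 already seen; the sequence cycles without reaching 1.

not base-9 happy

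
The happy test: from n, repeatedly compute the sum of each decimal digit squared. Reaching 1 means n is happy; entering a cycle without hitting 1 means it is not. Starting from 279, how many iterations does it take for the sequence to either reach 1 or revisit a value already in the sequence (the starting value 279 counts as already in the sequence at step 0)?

279 → 2² + 7² + 9² = 4 + 49 + 81 = 134
134 → 1² + 3² + 4² = 1 + 9 + 16 = 26
26 → 2² + 6² = 4 + 36 = 40
40 → 4² + 0² = 16 + 0 = 16
16 → 1² + 6² = 1 + 36 = 37
37 → 3² + 7² = 9 + 49 = 58
58 → 5² + 8² = 25 + 64 = 89
89 → 8² + 9² = 64 + 81 = 145
145 → 1² + 4² + 5² = 1 + 16 + 25 = 42
42 → 4² + 2² = 16 + 4 = 20
20 → 2² + 0² = 4 + 0 = 4
4 → 4² = 16  — 16 repeats.
That took 12 steps.

12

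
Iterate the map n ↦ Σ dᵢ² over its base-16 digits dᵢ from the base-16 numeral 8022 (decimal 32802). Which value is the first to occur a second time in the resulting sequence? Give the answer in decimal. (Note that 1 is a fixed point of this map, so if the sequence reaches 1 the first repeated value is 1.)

32802 = (8,0,2,2)_16 → 72
72 = (4,8)_16 → 80
80 = (5,0)_16 → 25
25 = (1,9)_16 → 82
82 = (5,2)_16 → 29
29 = (1,13)_16 → 170
170 = (10,10)_16 → 200
200 = (12,8)_16 → 208
208 = (13,0)_16 → 169
169 = (10,9)_16 → 181
181 = (11,5)_16 → 146
146 = (9,2)_16 → 85
85 = (5,5)_16 → 50
50 = (3,2)_16 → 13
13 = (13)_16 → 169  — 169 already appeared earlier.

169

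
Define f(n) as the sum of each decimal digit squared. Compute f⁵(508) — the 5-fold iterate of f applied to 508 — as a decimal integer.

508 → 5² + 0² + 8² = 89
89 → 8² + 9² = 145
145 → 1² + 4² + 5² = 42
42 → 4² + 2² = 20
20 → 2² + 0² = 4

4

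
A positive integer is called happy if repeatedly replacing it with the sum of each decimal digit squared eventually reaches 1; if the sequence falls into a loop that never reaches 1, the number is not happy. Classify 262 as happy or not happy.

happy

262 → 44
44 → 32
32 → 13
13 → 10
10 → 1  — reached 1.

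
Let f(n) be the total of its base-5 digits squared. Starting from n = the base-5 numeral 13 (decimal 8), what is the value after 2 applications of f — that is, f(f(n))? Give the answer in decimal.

4

8 = (1,3)_5 → 1² + 3² = 10
10 = (2,0)_5 → 2² + 0² = 4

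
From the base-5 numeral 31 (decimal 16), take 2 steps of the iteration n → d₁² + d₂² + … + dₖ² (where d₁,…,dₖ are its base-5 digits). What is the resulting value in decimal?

4

16 = (3,1)_5 → 3² + 1² = 9 + 1 = 10
10 = (2,0)_5 → 2² + 0² = 4 + 0 = 4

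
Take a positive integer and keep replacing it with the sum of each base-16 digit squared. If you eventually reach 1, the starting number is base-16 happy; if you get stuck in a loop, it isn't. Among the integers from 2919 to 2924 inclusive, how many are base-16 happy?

2919: 2919 → 206 → 340 → 42 → 104 → 100 → 52 → 25 → 82 → 29 → 170 → 200 → 208 → 169 → 181 → 146 → 85 → 50 → 13 → 169  (repeats 169)
2920: 2920 → 221 → 338 → 30 → 197 → 169 → 181 → 146 → 85 → 50 → 13 → 169  (repeats 169)
2921: 2921 → 238 → 392 → 129 → 65 → 17 → 2 → 4 → 16 → 1  (reaches 1)
2922: 2922 → 257 → 2 → 4 → 16 → 1  (reaches 1)
2923: 2923 → 278 → 38 → 40 → 68 → 32 → 4 → 16 → 1  (reaches 1)
2924: 2924 → 301 → 174 → 296 → 69 → 41 → 85 → 50 → 13 → 169 → 181 → 146 → 85  (repeats 85)
base-16 happy: 2921, 2922, 2923

3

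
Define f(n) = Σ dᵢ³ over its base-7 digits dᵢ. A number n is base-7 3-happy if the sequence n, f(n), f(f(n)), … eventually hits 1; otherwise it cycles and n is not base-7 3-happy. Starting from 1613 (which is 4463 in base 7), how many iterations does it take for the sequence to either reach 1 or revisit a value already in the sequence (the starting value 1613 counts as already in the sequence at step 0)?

1613 = (4,4,6,3)_7 → 371
371 = (1,0,4,0)_7 → 65
65 = (1,2,2)_7 → 17
17 = (2,3)_7 → 35
35 = (5,0)_7 → 125
125 = (2,3,6)_7 → 251
251 = (5,0,6)_7 → 341
341 = (6,6,5)_7 → 557
557 = (1,4,2,4)_7 → 137
137 = (2,5,4)_7 → 197
197 = (4,0,1)_7 → 65  — 65 repeats.
That took 11 steps.

11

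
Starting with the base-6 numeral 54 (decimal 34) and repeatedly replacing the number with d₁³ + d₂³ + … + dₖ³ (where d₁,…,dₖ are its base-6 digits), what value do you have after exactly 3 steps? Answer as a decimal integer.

34 = (5,4)_6 → 5³ + 4³ = 189
189 = (5,1,3)_6 → 5³ + 1³ + 3³ = 153
153 = (4,1,3)_6 → 4³ + 1³ + 3³ = 92

92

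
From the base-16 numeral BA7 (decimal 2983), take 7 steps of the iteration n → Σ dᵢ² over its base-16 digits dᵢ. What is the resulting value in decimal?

50

2983 = (11,10,7)_16 → 270
270 = (1,0,14)_16 → 197
197 = (12,5)_16 → 169
169 = (10,9)_16 → 181
181 = (11,5)_16 → 146
146 = (9,2)_16 → 85
85 = (5,5)_16 → 50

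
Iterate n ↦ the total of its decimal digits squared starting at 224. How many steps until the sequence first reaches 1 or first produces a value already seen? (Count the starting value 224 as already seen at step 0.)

224 → 2² + 2² + 4² = 4 + 4 + 16 = 24
24 → 2² + 4² = 4 + 16 = 20
20 → 2² + 0² = 4 + 0 = 4
4 → 4² = 16
16 → 1² + 6² = 1 + 36 = 37
37 → 3² + 7² = 9 + 49 = 58
58 → 5² + 8² = 25 + 64 = 89
89 → 8² + 9² = 64 + 81 = 145
145 → 1² + 4² + 5² = 1 + 16 + 25 = 42
42 → 4² + 2² = 16 + 4 = 20  — 20 repeats.
That took 10 steps.

10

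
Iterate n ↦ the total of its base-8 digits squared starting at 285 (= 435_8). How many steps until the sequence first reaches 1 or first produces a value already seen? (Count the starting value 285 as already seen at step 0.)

6

285 = (4,3,5)_8 → 4² + 3² + 5² = 50
50 = (6,2)_8 → 6² + 2² = 40
40 = (5,0)_8 → 5² + 0² = 25
25 = (3,1)_8 → 3² + 1² = 10
10 = (1,2)_8 → 1² + 2² = 5
5 = (5)_8 → 5² = 25  — 25 repeats.
That took 6 steps.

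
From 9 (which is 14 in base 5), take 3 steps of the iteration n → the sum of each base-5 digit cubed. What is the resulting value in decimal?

9 = (1,4)_5 → 1³ + 4³ = 65
65 = (2,3,0)_5 → 2³ + 3³ + 0³ = 35
35 = (1,2,0)_5 → 1³ + 2³ + 0³ = 9

9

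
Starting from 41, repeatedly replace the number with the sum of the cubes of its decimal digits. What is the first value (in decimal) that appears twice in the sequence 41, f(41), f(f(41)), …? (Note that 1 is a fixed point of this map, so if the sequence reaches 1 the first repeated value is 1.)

371

41 → 4³ + 1³ = 65
65 → 6³ + 5³ = 341
341 → 3³ + 4³ + 1³ = 92
92 → 9³ + 2³ = 737
737 → 7³ + 3³ + 7³ = 713
713 → 7³ + 1³ + 3³ = 371
371 → 3³ + 7³ + 1³ = 371  — 371 already appeared earlier.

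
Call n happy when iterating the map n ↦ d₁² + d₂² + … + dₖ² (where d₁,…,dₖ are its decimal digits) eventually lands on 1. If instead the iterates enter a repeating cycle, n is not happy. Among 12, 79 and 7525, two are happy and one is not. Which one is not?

12: 12 → 5 → 25 → 29 → 85 → 89 → 145 → 42 → 20 → 4 → 16 → 37 → 58 → 89  — repeats 89 (not happy)
79: 79 → 130 → 10 → 1  — reaches 1 (happy)
7525: 7525 → 103 → 10 → 1  — reaches 1 (happy)

12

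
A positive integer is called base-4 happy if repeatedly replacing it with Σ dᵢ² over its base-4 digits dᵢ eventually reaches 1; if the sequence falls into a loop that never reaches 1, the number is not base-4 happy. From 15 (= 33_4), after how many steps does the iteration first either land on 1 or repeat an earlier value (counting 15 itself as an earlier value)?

15 = (3,3)_4 → 3² + 3² = 18
18 = (1,0,2)_4 → 1² + 0² + 2² = 5
5 = (1,1)_4 → 1² + 1² = 2
2 = (2)_4 → 2² = 4
4 = (1,0)_4 → 1² + 0² = 1  — reached 1.
That took 5 steps.

5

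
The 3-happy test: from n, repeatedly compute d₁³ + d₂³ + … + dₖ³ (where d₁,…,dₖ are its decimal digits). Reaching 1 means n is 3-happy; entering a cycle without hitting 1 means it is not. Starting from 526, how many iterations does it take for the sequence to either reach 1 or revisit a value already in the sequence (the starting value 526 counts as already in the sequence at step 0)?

7

526 → 349
349 → 820
820 → 520
520 → 133
133 → 55
55 → 250
250 → 133  — 133 repeats.
That took 7 steps.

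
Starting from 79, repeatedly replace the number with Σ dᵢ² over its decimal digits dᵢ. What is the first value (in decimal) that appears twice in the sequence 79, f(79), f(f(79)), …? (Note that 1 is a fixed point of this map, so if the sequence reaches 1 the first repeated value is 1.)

79 → 7² + 9² = 130
130 → 1² + 3² + 0² = 10
10 → 1² + 0² = 1  — reached the fixed point 1.
1 → 1, so 1 is the first repeated value.

1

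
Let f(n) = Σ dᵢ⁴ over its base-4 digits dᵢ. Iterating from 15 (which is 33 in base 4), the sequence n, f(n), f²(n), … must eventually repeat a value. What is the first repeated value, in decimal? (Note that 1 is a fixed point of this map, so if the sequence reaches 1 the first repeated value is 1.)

81

15 = (3,3)_4 → 162
162 = (2,2,0,2)_4 → 48
48 = (3,0,0)_4 → 81
81 = (1,1,0,1)_4 → 3
3 = (3)_4 → 81  — 81 already appeared earlier.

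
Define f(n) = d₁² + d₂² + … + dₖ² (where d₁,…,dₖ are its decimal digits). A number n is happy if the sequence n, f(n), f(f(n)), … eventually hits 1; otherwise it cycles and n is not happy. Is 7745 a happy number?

7745 → 139
139 → 91
91 → 82
82 → 68
68 → 100
100 → 1  — reached 1.

happy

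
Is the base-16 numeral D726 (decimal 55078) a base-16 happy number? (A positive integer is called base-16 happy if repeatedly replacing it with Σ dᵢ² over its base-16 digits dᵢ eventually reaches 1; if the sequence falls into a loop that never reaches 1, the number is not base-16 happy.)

55078 = (13,7,2,6)_16 → 13² + 7² + 2² + 6² = 258
258 = (1,0,2)_16 → 1² + 0² + 2² = 5
5 = (5)_16 → 5² = 25
25 = (1,9)_16 → 1² + 9² = 82
82 = (5,2)_16 → 5² + 2² = 29
29 = (1,13)_16 → 1² + 13² = 170
170 = (10,10)_16 → 10² + 10² = 200
200 = (12,8)_16 → 12² + 8² = 208
208 = (13,0)_16 → 13² + 0² = 169
169 = (10,9)_16 → 10² + 9² = 181
181 = (11,5)_16 → 11² + 5² = 146
146 = (9,2)_16 → 9² + 2² = 85
85 = (5,5)_16 → 5² + 5² = 50
50 = (3,2)_16 → 3² + 2² = 13
13 = (13)_16 → 13² = 169  — 169 already seen; the sequence cycles without reaching 1.

not base-16 happy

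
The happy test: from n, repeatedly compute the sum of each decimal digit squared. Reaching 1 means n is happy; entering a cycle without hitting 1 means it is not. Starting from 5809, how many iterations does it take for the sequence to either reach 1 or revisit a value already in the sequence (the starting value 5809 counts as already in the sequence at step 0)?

5809 → 5² + 8² + 0² + 9² = 25 + 64 + 0 + 81 = 170
170 → 1² + 7² + 0² = 1 + 49 + 0 = 50
50 → 5² + 0² = 25 + 0 = 25
25 → 2² + 5² = 4 + 25 = 29
29 → 2² + 9² = 4 + 81 = 85
85 → 8² + 5² = 64 + 25 = 89
89 → 8² + 9² = 64 + 81 = 145
145 → 1² + 4² + 5² = 1 + 16 + 25 = 42
42 → 4² + 2² = 16 + 4 = 20
20 → 2² + 0² = 4 + 0 = 4
4 → 4² = 16
16 → 1² + 6² = 1 + 36 = 37
37 → 3² + 7² = 9 + 49 = 58
58 → 5² + 8² = 25 + 64 = 89  — 89 repeats.
That took 14 steps.

14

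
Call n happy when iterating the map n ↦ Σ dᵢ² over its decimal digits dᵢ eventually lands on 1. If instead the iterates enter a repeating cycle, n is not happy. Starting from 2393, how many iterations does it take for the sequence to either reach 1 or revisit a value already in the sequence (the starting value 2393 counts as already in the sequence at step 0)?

2393 → 2² + 3² + 9² + 3² = 4 + 9 + 81 + 9 = 103
103 → 1² + 0² + 3² = 1 + 0 + 9 = 10
10 → 1² + 0² = 1 + 0 = 1  — reached 1.
That took 3 steps.

3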